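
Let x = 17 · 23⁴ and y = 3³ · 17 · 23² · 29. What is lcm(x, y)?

3724963551

max exponent per prime: 3³ · 17 · 23⁴ · 29 = 3724963551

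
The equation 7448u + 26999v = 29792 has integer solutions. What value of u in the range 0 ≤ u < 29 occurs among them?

Reduce mod 26999: 7448u ≡ 29792 (mod 26999). With g = gcd(7448, 26999) = 931 dividing 29792, divide through: 8u ≡ 32 (mod 29).
Since gcd(8, 29) = 1, u ≡ 32·(8)⁻¹ ≡ 4 (mod 29). Smallest non-negative: 4.

4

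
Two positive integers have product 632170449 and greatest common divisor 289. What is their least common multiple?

2187441

gcd·lcm = product, so lcm = 632170449/289 = 2187441.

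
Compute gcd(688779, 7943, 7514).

688779 = 3² · 7 · 13 · 29²; 7943 = 13² · 47; 7514 = 2 · 13 · 17²
gcd takes min exponent of each prime: 13 = 13

13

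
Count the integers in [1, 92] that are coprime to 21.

21 = 3·7. Inclusion–exclusion on these primes:
92 − ⌊92/3⌋ − ⌊92/7⌋ + ⌊92/21⌋ = 53

53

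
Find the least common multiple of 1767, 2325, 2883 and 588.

1767 = 3 · 19 · 31; 2325 = 3 · 5² · 31; 2883 = 3 · 31²; 588 = 2² · 3 · 7²
lcm takes max exponent of each prime: 2² · 3 · 5² · 7² · 19 · 31² = 268407300

268407300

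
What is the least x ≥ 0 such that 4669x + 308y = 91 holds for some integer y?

27

Reduce mod 308: 4669x ≡ 91 (mod 308). With g = gcd(4669, 308) = 7 dividing 91, divide through: 667x ≡ 13 (mod 44).
Since gcd(667, 44) = 1, x ≡ 13·(667)⁻¹ ≡ 27 (mod 44). Smallest non-negative: 27.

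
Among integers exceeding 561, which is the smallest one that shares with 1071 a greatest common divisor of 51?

663

Multiples of 51 above 561: 51·12, 51·13, … . Need the cofactor coprime to 1071/51 = 21.
Checking s = 12, 13, … the first with gcd(s, 21) = 1 is s = 13, giving 663.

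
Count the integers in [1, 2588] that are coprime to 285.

1308

285 = 3·5·19. Inclusion–exclusion on these primes:
2588 − ⌊2588/3⌋ − ⌊2588/5⌋ − ⌊2588/19⌋ + ⌊2588/15⌋ + ⌊2588/57⌋ + ⌊2588/95⌋ − ⌊2588/285⌋ = 1308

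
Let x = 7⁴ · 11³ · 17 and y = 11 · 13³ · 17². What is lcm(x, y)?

max exponent per prime: 7⁴ · 11³ · 13³ · 17² = 2029075071023

2029075071023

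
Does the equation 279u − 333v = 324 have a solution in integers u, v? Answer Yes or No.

Yes

By Bézout, 279u − 333v = 324 has integer solutions iff gcd(279, 333) | 324.
Euclid: 333 = 1·279 + 54; 279 = 5·54 + 9; 54 = 6·9 + 0. gcd = 9; 324 mod 9 = 0. Yes.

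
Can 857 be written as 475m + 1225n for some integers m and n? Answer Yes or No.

By Bézout, 475m + 1225n = 857 has integer solutions iff gcd(475, 1225) | 857.
Euclid: 1225 = 2·475 + 275; 475 = 1·275 + 200; 275 = 1·200 + 75; 200 = 2·75 + 50; 75 = 1·50 + 25; 50 = 2·25 + 0. gcd = 25; 857 mod 25 = 7. No.

No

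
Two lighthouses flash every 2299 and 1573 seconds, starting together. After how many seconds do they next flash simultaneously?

29887

2299 = 11² · 19; 1573 = 11² · 13
max exponents: 11² · 13 · 19 = 29887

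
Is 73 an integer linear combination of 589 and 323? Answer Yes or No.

gcd(589, 323): 589 = 1·323 + 266; 323 = 1·266 + 57; 266 = 4·57 + 38; 57 = 1·38 + 19; 38 = 2·19 + 0 → 19
19 does not divide 73, so a solution does not exist.

No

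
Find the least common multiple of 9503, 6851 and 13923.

18559359

9503 = 13 · 17 · 43; 6851 = 13 · 17 · 31; 13923 = 3² · 7 · 13 · 17
lcm takes max exponent of each prime: 3² · 7 · 13 · 17 · 31 · 43 = 18559359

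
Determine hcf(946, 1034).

22

946 = 2 · 11 · 43
1034 = 2 · 11 · 47
Common: 2 · 11 = 22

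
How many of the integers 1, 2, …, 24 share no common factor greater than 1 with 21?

14

21 = 3·7. Inclusion–exclusion on these primes:
24 − ⌊24/3⌋ − ⌊24/7⌋ + ⌊24/21⌋ = 14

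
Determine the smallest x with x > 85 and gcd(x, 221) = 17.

102

Multiples of 17 above 85: 17·6, 17·7, … . Need the cofactor coprime to 221/17 = 13.
Checking s = 6, 7, … the first with gcd(s, 13) = 1 is s = 6, giving 102.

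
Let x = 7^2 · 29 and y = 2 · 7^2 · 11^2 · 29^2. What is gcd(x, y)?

min exponent per shared prime: 7^2 · 29 = 1421

1421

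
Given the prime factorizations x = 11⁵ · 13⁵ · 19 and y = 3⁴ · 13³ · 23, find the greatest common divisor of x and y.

2197

min exponent per shared prime: 13³ = 2197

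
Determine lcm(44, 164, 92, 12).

44 = 2² · 11; 164 = 2² · 41; 92 = 2² · 23; 12 = 2² · 3
lcm takes max exponent of each prime: 2² · 3 · 11 · 23 · 41 = 124476

124476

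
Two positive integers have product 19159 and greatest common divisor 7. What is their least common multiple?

2737

gcd·lcm = product, so lcm = 19159/7 = 2737.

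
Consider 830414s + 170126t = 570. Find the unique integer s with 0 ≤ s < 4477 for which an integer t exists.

Euclid: 830414 = 4·170126 + 149910; 170126 = 1·149910 + 20216; 149910 = 7·20216 + 8398; 20216 = 2·8398 + 3420; 8398 = 2·3420 + 1558; 3420 = 2·1558 + 304; 1558 = 5·304 + 38; 304 = 8·38 + 0 → gcd = 38; 570 = 38·15.
Back-substitution yields 830414·(547) + 170126·(-2670) = 38, so one solution is s = 547·15 = 8205, t = -2670·15 = -40050.
Solutions in s differ by 170126/38 = 4477; the one in [0, 4477) is 8205 mod 4477 = 3728.

3728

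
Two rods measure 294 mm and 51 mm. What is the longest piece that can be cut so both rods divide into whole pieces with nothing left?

3

Euclid: 294 = 5·51 + 39; 51 = 1·39 + 12; 39 = 3·12 + 3; 12 = 4·3 + 0. Last nonzero remainder: 3.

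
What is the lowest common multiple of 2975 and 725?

86275

2975 = 5² · 7 · 17; 725 = 5² · 29
max exponents: 5² · 7 · 17 · 29 = 86275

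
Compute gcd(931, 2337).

19

Euclid: 2337 = 2·931 + 475; 931 = 1·475 + 456; 475 = 1·456 + 19; 456 = 24·19 + 0. Last nonzero remainder: 19.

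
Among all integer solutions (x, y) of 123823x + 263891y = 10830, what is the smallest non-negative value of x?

gcd(123823, 263891) = 361 (Euclid: 263891 = 2·123823 + 16245; 123823 = 7·16245 + 10108; 16245 = 1·10108 + 6137; 10108 = 1·6137 + 3971; 6137 = 1·3971 + 2166; 3971 = 1·2166 + 1805; 2166 = 1·1805 + 361; 1805 = 5·361 + 0), and 361 | 10830.
Extended Euclid: 123823·(-130) + 263891·(61) = 361. Scale by 30: x₀ = -3900.
General solution x = x₀ + 731t; reducing mod 731 gives x = 486 (and y = -228).

486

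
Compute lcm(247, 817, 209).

116831

247 = 13 · 19; 817 = 19 · 43; 209 = 11 · 19
lcm takes max exponent of each prime: 11 · 13 · 19 · 43 = 116831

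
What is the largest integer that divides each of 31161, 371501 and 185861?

gcd(31161, 371501): 371501 = 11·31161 + 28730; 31161 = 1·28730 + 2431; 28730 = 11·2431 + 1989; 2431 = 1·1989 + 442; 1989 = 4·442 + 221; 442 = 2·221 + 0 → 221
gcd(221, 185861): 185861 = 841·221 + 0 → 221

221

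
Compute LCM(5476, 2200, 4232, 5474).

189595821800

5476 = 2² · 37²; 2200 = 2³ · 5² · 11; 4232 = 2³ · 23²; 5474 = 2 · 7 · 17 · 23
lcm takes max exponent of each prime: 2³ · 5² · 7 · 11 · 17 · 23² · 37² = 189595821800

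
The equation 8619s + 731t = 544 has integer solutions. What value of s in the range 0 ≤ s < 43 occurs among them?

6

Euclid: 8619 = 11·731 + 578; 731 = 1·578 + 153; 578 = 3·153 + 119; 153 = 1·119 + 34; 119 = 3·34 + 17; 34 = 2·17 + 0 → gcd = 17; 544 = 17·32.
Back-substitution yields 8619·(19) + 731·(-224) = 17, so one solution is s = 19·32 = 608, t = -224·32 = -7168.
Solutions in s differ by 731/17 = 43; the one in [0, 43) is 608 mod 43 = 6.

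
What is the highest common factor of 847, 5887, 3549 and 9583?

gcd(847, 5887): 5887 = 6·847 + 805; 847 = 1·805 + 42; 805 = 19·42 + 7; 42 = 6·7 + 0 → 7
gcd(7, 3549): 3549 = 507·7 + 0 → 7
gcd(7, 9583): 9583 = 1369·7 + 0 → 7

7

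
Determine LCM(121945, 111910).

2729372990

gcd first: 121945 = 1·111910 + 10035; 111910 = 11·10035 + 1525; 10035 = 6·1525 + 885; 1525 = 1·885 + 640; 885 = 1·640 + 245; 640 = 2·245 + 150; 245 = 1·150 + 95; 150 = 1·95 + 55; 95 = 1·55 + 40; 55 = 1·40 + 15; 40 = 2·15 + 10; 15 = 1·10 + 5; 10 = 2·5 + 0 → gcd = 5
lcm = 121945·111910/gcd = 13646864950/5 = 2729372990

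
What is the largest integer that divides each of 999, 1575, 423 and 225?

gcd(999, 1575): 1575 = 1·999 + 576; 999 = 1·576 + 423; 576 = 1·423 + 153; 423 = 2·153 + 117; 153 = 1·117 + 36; 117 = 3·36 + 9; 36 = 4·9 + 0 → 9
gcd(9, 423): 423 = 47·9 + 0 → 9
gcd(9, 225): 225 = 25·9 + 0 → 9

9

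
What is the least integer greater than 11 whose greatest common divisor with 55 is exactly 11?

gcd(x, 55) = 11 forces 11 | x; write x = 11s. Then gcd(11s, 11·5) = 11·gcd(s, 5), so need gcd(s, 5) = 1.
11s > 11 gives s ≥ 2. The least s ≥ 2 coprime to 5 is 2, so x = 11·2 = 22.

22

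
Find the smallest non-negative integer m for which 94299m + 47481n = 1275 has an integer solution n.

571

Euclid: 94299 = 1·47481 + 46818; 47481 = 1·46818 + 663; 46818 = 70·663 + 408; 663 = 1·408 + 255; 408 = 1·255 + 153; 255 = 1·153 + 102; 153 = 1·102 + 51; 102 = 2·51 + 0 → gcd = 51; 1275 = 51·25.
Back-substitution yields 94299·(358) + 47481·(-711) = 51, so one solution is m = 358·25 = 8950, n = -711·25 = -17775.
Solutions in m differ by 47481/51 = 931; the one in [0, 931) is 8950 mod 931 = 571.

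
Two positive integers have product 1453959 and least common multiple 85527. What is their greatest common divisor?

From gcd × lcm = mn: gcd = 1453959 / 85527 = 17.

17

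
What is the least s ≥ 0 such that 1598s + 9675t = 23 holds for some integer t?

9451

Reduce mod 9675: 1598s ≡ 23 (mod 9675). With g = gcd(1598, 9675) = 1 dividing 23, divide through: 1598s ≡ 23 (mod 9675).
Since gcd(1598, 9675) = 1, s ≡ 23·(1598)⁻¹ ≡ 9451 (mod 9675). Smallest non-negative: 9451.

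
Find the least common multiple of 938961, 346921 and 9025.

938961 = 3² · 17² · 19²; 346921 = 19² · 31²; 9025 = 5² · 19²
lcm takes max exponent of each prime: 3² · 5² · 17² · 19² · 31² = 22558538025

22558538025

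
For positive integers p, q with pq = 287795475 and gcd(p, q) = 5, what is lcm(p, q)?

57559095

gcd·lcm = product, so lcm = 287795475/5 = 57559095.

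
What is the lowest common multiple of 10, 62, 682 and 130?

10 = 2 · 5; 62 = 2 · 31; 682 = 2 · 11 · 31; 130 = 2 · 5 · 13
lcm takes max exponent of each prime: 2 · 5 · 11 · 13 · 31 = 44330

44330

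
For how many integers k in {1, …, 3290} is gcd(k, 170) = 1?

1238

Prime factors of 170: 2, 5, 17. Count integers ≤ 3290 divisible by none of them.
By inclusion–exclusion: 3290 − ⌊3290/2⌋ − ⌊3290/5⌋ − ⌊3290/17⌋ + ⌊3290/10⌋ + ⌊3290/34⌋ + ⌊3290/85⌋ − ⌊3290/170⌋ = 1238.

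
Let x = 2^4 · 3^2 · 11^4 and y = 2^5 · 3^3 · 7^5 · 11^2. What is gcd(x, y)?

min exponent per shared prime: 2^4 · 3^2 · 11^2 = 17424

17424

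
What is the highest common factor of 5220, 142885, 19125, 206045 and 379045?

5

gcd(5220, 142885): 142885 = 27·5220 + 1945; 5220 = 2·1945 + 1330; 1945 = 1·1330 + 615; 1330 = 2·615 + 100; 615 = 6·100 + 15; 100 = 6·15 + 10; 15 = 1·10 + 5; 10 = 2·5 + 0 → 5
gcd(5, 19125): 19125 = 3825·5 + 0 → 5
gcd(5, 206045): 206045 = 41209·5 + 0 → 5
gcd(5, 379045): 379045 = 75809·5 + 0 → 5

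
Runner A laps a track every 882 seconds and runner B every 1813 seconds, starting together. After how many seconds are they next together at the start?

gcd first: 1813 = 2·882 + 49; 882 = 18·49 + 0 → gcd = 49
lcm = 882·1813/gcd = 1599066/49 = 32634

32634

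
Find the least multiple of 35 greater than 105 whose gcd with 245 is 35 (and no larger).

245 = 35·7. Any a with gcd(a, 245) = 35 is a multiple of 35, say 35s, with s coprime to 7.
Need s > 105/35, so s ≥ 4. First s ≥ 4 with gcd(s, 7) = 1 is s = 4. Thus a = 35·4 = 140.

140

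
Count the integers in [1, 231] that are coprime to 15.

123

Prime factors of 15: 3, 5. Count integers ≤ 231 divisible by none of them.
By inclusion–exclusion: 231 − ⌊231/3⌋ − ⌊231/5⌋ + ⌊231/15⌋ = 123.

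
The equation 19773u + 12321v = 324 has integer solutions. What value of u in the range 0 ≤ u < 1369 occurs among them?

Reduce mod 12321: 19773u ≡ 324 (mod 12321). With g = gcd(19773, 12321) = 9 dividing 324, divide through: 2197u ≡ 36 (mod 1369).
Since gcd(2197, 1369) = 1, u ≡ 36·(2197)⁻¹ ≡ 1250 (mod 1369). Smallest non-negative: 1250.

1250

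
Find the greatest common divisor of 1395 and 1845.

1395 = 3² · 5 · 31
1845 = 3² · 5 · 41
Common: 3² · 5 = 45

45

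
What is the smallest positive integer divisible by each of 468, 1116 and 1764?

710892

468 = 2² · 3² · 13; 1116 = 2² · 3² · 31; 1764 = 2² · 3² · 7²
lcm takes max exponent of each prime: 2² · 3² · 7² · 13 · 31 = 710892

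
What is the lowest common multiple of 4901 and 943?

4621643

gcd first: 4901 = 5·943 + 186; 943 = 5·186 + 13; 186 = 14·13 + 4; 13 = 3·4 + 1; 4 = 4·1 + 0 → gcd = 1
lcm = 4901·943/gcd = 4621643/1 = 4621643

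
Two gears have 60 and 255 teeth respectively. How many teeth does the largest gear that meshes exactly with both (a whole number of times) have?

15

Euclid: 255 = 4·60 + 15; 60 = 4·15 + 0. Last nonzero remainder: 15.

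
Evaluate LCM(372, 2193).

gcd first: 2193 = 5·372 + 333; 372 = 1·333 + 39; 333 = 8·39 + 21; 39 = 1·21 + 18; 21 = 1·18 + 3; 18 = 6·3 + 0 → gcd = 3
lcm = 372·2193/gcd = 815796/3 = 271932

271932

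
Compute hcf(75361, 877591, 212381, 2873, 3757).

75361 = 11 · 13 · 17 · 31; 877591 = 11 · 13 · 17 · 19²; 212381 = 13 · 17 · 31²; 2873 = 13² · 17; 3757 = 13 · 17²
gcd takes min exponent of each prime: 13 · 17 = 221

221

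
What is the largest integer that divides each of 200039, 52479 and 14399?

119

gcd(200039, 52479): 200039 = 3·52479 + 42602; 52479 = 1·42602 + 9877; 42602 = 4·9877 + 3094; 9877 = 3·3094 + 595; 3094 = 5·595 + 119; 595 = 5·119 + 0 → 119
gcd(119, 14399): 14399 = 121·119 + 0 → 119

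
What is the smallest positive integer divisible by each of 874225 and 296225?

gcd first: 874225 = 2·296225 + 281775; 296225 = 1·281775 + 14450; 281775 = 19·14450 + 7225; 14450 = 2·7225 + 0 → gcd = 7225
lcm = 874225·296225/gcd = 258967300625/7225 = 35843225

35843225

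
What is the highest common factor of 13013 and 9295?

1859

Euclid: 13013 = 1·9295 + 3718; 9295 = 2·3718 + 1859; 3718 = 2·1859 + 0. Last nonzero remainder: 1859.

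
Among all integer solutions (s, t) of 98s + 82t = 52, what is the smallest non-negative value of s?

34

gcd(98, 82) = 2 (Euclid: 98 = 1·82 + 16; 82 = 5·16 + 2; 16 = 8·2 + 0), and 2 | 52.
Extended Euclid: 98·(-5) + 82·(6) = 2. Scale by 26: s₀ = -130.
General solution s = s₀ + 41k; reducing mod 41 gives s = 34 (and t = -40).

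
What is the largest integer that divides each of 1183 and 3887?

Euclid: 3887 = 3·1183 + 338; 1183 = 3·338 + 169; 338 = 2·169 + 0. Last nonzero remainder: 169.

169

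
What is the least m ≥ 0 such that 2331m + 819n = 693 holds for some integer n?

1

Reduce mod 819: 2331m ≡ 693 (mod 819). With g = gcd(2331, 819) = 63 dividing 693, divide through: 37m ≡ 11 (mod 13).
Since gcd(37, 13) = 1, m ≡ 11·(37)⁻¹ ≡ 1 (mod 13). Smallest non-negative: 1.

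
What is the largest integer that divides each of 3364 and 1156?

4

3364 = 2² · 29²
1156 = 2² · 17²
Common: 2² = 4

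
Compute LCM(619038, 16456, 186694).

619038 = 2 · 3² · 7 · 17³; 16456 = 2³ · 11² · 17; 186694 = 2 · 17³ · 19
lcm takes max exponent of each prime: 2³ · 3² · 7 · 11² · 17³ · 19 = 5692673448

5692673448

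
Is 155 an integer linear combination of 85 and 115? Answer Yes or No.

Yes

By Bézout, 85s − 115t = 155 has integer solutions iff gcd(85, 115) | 155.
Euclid: 115 = 1·85 + 30; 85 = 2·30 + 25; 30 = 1·25 + 5; 25 = 5·5 + 0. gcd = 5; 155 mod 5 = 0. Yes.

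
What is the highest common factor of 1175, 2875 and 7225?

1175 = 5² · 47; 2875 = 5³ · 23; 7225 = 5² · 17²
gcd takes min exponent of each prime: 5² = 25

25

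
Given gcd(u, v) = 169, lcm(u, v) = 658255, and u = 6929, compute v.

u·v = gcd·lcm = 169·658255 = 111245095, so v = 111245095/6929 = 16055.

16055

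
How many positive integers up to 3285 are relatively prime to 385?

2047

385 = 5·7·11. Inclusion–exclusion on these primes:
3285 − ⌊3285/5⌋ − ⌊3285/7⌋ − ⌊3285/11⌋ + ⌊3285/35⌋ + ⌊3285/55⌋ + ⌊3285/77⌋ − ⌊3285/385⌋ = 2047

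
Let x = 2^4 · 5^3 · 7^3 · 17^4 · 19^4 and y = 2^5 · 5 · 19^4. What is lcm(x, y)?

14933589210652000

max exponent per prime: 2^5 · 5^3 · 7^3 · 17^4 · 19^4 = 14933589210652000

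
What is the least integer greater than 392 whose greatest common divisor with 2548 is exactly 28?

Multiples of 28 above 392: 28·15, 28·16, … . Need the cofactor coprime to 2548/28 = 91.
Checking s = 15, 16, … the first with gcd(s, 91) = 1 is s = 15, giving 420.

420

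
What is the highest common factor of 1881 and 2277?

99

Euclid: 2277 = 1·1881 + 396; 1881 = 4·396 + 297; 396 = 1·297 + 99; 297 = 3·99 + 0. Last nonzero remainder: 99.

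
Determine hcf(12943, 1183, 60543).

12943 = 7 · 43²; 1183 = 7 · 13²; 60543 = 3² · 7 · 31²
gcd takes min exponent of each prime: 7 = 7

7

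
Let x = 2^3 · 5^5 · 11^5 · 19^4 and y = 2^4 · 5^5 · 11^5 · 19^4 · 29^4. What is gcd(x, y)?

524708184275000

min exponent per shared prime: 2^3 · 5^5 · 11^5 · 19^4 = 524708184275000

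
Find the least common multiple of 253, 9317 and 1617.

lcm(253, 9317) = 253·9317/gcd = 2357201/11 = 214291
lcm(214291, 1617) = 214291·1617/gcd = 346508547/77 = 4500111

4500111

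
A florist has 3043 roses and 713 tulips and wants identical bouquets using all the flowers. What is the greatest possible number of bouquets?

1

3043 = 17 · 179
713 = 23 · 31
Common: 1 = 1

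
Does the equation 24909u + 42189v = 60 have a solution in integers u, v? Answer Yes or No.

Yes

By Bézout, 24909u + 42189v = 60 has integer solutions iff gcd(24909, 42189) | 60.
Euclid: 42189 = 1·24909 + 17280; 24909 = 1·17280 + 7629; 17280 = 2·7629 + 2022; 7629 = 3·2022 + 1563; 2022 = 1·1563 + 459; 1563 = 3·459 + 186; 459 = 2·186 + 87; 186 = 2·87 + 12; 87 = 7·12 + 3; 12 = 4·3 + 0. gcd = 3; 60 mod 3 = 0. Yes.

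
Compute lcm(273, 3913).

11739

273 = 3 · 7 · 13; 3913 = 7 · 13 · 43
max exponents: 3 · 7 · 13 · 43 = 11739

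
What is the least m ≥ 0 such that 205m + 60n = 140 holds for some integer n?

gcd(205, 60) = 5 (Euclid: 205 = 3·60 + 25; 60 = 2·25 + 10; 25 = 2·10 + 5; 10 = 2·5 + 0), and 5 | 140.
Extended Euclid: 205·(5) + 60·(-17) = 5. Scale by 28: m₀ = 140.
General solution m = m₀ + 12t; reducing mod 12 gives m = 8 (and n = -25).

8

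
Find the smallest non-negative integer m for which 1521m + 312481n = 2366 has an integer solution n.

Reduce mod 312481: 1521m ≡ 2366 (mod 312481). With g = gcd(1521, 312481) = 169 dividing 2366, divide through: 9m ≡ 14 (mod 1849).
Since gcd(9, 1849) = 1, m ≡ 14·(9)⁻¹ ≡ 207 (mod 1849). Smallest non-negative: 207.

207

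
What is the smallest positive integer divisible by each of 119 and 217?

gcd first: 217 = 1·119 + 98; 119 = 1·98 + 21; 98 = 4·21 + 14; 21 = 1·14 + 7; 14 = 2·7 + 0 → gcd = 7
lcm = 119·217/gcd = 25823/7 = 3689

3689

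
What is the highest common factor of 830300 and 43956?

4

830300 = 2² · 5² · 19² · 23
43956 = 2² · 3³ · 11 · 37
Common: 2² = 4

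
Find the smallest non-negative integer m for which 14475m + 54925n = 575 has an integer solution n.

Euclid: 54925 = 3·14475 + 11500; 14475 = 1·11500 + 2975; 11500 = 3·2975 + 2575; 2975 = 1·2575 + 400; 2575 = 6·400 + 175; 400 = 2·175 + 50; 175 = 3·50 + 25; 50 = 2·25 + 0 → gcd = 25; 575 = 25·23.
Back-substitution yields 14475·(-960) + 54925·(253) = 25, so one solution is m = -960·23 = -22080, n = 253·23 = 5819.
Solutions in m differ by 54925/25 = 2197; the one in [0, 2197) is -22080 mod 2197 = 2087.

2087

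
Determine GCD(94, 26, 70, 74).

2

gcd(94, 26): 94 = 3·26 + 16; 26 = 1·16 + 10; 16 = 1·10 + 6; 10 = 1·6 + 4; 6 = 1·4 + 2; 4 = 2·2 + 0 → 2
gcd(2, 70): 70 = 35·2 + 0 → 2
gcd(2, 74): 74 = 37·2 + 0 → 2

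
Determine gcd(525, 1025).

25

Euclid: 1025 = 1·525 + 500; 525 = 1·500 + 25; 500 = 20·25 + 0. Last nonzero remainder: 25.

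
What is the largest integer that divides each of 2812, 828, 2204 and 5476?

4

gcd(2812, 828): 2812 = 3·828 + 328; 828 = 2·328 + 172; 328 = 1·172 + 156; 172 = 1·156 + 16; 156 = 9·16 + 12; 16 = 1·12 + 4; 12 = 3·4 + 0 → 4
gcd(4, 2204): 2204 = 551·4 + 0 → 4
gcd(4, 5476): 5476 = 1369·4 + 0 → 4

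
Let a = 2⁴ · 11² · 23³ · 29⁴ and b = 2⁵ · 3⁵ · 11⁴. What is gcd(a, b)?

1936

min exponent per shared prime: 2⁴ · 11² = 1936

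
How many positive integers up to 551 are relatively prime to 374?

374 = 2·11·17. Inclusion–exclusion on these primes:
551 − ⌊551/2⌋ − ⌊551/11⌋ − ⌊551/17⌋ + ⌊551/22⌋ + ⌊551/34⌋ + ⌊551/187⌋ − ⌊551/374⌋ = 236

236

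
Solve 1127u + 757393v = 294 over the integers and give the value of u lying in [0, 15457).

Reduce mod 757393: 1127u ≡ 294 (mod 757393). With g = gcd(1127, 757393) = 49 dividing 294, divide through: 23u ≡ 6 (mod 15457).
Since gcd(23, 15457) = 1, u ≡ 6·(23)⁻¹ ≡ 11425 (mod 15457). Smallest non-negative: 11425.

11425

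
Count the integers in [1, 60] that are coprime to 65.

44

65 = 5·13. Inclusion–exclusion on these primes:
60 − ⌊60/5⌋ − ⌊60/13⌋ + ⌊60/65⌋ = 44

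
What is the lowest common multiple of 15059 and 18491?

15059 = 11 · 37²; 18491 = 11 · 41²
max exponents: 11 · 37² · 41² = 25314179

25314179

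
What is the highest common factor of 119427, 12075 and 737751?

119427 = 3 · 7 · 11² · 47; 12075 = 3 · 5² · 7 · 23; 737751 = 3 · 7 · 19 · 43²
gcd takes min exponent of each prime: 3 · 7 = 21

21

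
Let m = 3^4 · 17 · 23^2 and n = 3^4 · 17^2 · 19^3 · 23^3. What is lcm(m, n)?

max exponent per prime: 3^4 · 17^2 · 19^3 · 23^3 = 1953561881277

1953561881277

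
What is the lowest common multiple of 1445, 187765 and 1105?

41496065

1445 = 5 · 17²; 187765 = 5 · 17 · 47²; 1105 = 5 · 13 · 17
lcm takes max exponent of each prime: 5 · 13 · 17² · 47² = 41496065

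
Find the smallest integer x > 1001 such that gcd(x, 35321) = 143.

Multiples of 143 above 1001: 143·8, 143·9, … . Need the cofactor coprime to 35321/143 = 247.
Checking s = 8, 9, … the first with gcd(s, 247) = 1 is s = 8, giving 1144.

1144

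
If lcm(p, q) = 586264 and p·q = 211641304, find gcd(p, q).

From gcd × lcm = pq: gcd = 211641304 / 586264 = 361.

361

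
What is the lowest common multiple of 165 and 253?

3795

165 = 3 · 5 · 11; 253 = 11 · 23
max exponents: 3 · 5 · 11 · 23 = 3795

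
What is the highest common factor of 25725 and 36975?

75

25725 = 3 · 5² · 7³
36975 = 3 · 5² · 17 · 29
Common: 3 · 5² = 75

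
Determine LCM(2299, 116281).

2209339

2299 = 11² · 19; 116281 = 11² · 31²
max exponents: 11² · 19 · 31² = 2209339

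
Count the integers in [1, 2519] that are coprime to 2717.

Prime factors of 2717: 11, 13, 19. Count integers ≤ 2519 divisible by none of them.
By inclusion–exclusion: 2519 − ⌊2519/11⌋ − ⌊2519/13⌋ − ⌊2519/19⌋ + ⌊2519/143⌋ + ⌊2519/209⌋ + ⌊2519/247⌋ − ⌊2519/2717⌋ = 2004.

2004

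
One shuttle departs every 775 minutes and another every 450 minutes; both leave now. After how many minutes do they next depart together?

775 = 5² · 31; 450 = 2 · 3² · 5²
max exponents: 2 · 3² · 5² · 31 = 13950

13950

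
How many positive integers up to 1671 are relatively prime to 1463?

1234

1463 = 7·11·19. Inclusion–exclusion on these primes:
1671 − ⌊1671/7⌋ − ⌊1671/11⌋ − ⌊1671/19⌋ + ⌊1671/77⌋ + ⌊1671/133⌋ + ⌊1671/209⌋ − ⌊1671/1463⌋ = 1234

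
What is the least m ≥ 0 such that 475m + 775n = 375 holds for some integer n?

gcd(475, 775) = 25 (Euclid: 775 = 1·475 + 300; 475 = 1·300 + 175; 300 = 1·175 + 125; 175 = 1·125 + 50; 125 = 2·50 + 25; 50 = 2·25 + 0), and 25 | 375.
Extended Euclid: 475·(-13) + 775·(8) = 25. Scale by 15: m₀ = -195.
General solution m = m₀ + 31t; reducing mod 31 gives m = 22 (and n = -13).

22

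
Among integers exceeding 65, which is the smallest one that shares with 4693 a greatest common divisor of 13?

Multiples of 13 above 65: 13·6, 13·7, … . Need the cofactor coprime to 4693/13 = 361.
Checking s = 6, 7, … the first with gcd(s, 361) = 1 is s = 6, giving 78.

78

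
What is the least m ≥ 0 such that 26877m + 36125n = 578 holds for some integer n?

39

Reduce mod 36125: 26877m ≡ 578 (mod 36125). With g = gcd(26877, 36125) = 289 dividing 578, divide through: 93m ≡ 2 (mod 125).
Since gcd(93, 125) = 1, m ≡ 2·(93)⁻¹ ≡ 39 (mod 125). Smallest non-negative: 39.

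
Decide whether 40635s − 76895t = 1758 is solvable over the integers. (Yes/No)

No

gcd(40635, 76895): 76895 = 1·40635 + 36260; 40635 = 1·36260 + 4375; 36260 = 8·4375 + 1260; 4375 = 3·1260 + 595; 1260 = 2·595 + 70; 595 = 8·70 + 35; 70 = 2·35 + 0 → 35
35 does not divide 1758, so a solution does not exist.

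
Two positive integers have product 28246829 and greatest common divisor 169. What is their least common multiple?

167141

For any two positive integers, gcd × lcm equals their product. Hence lcm = 28246829 / 169 = 167141.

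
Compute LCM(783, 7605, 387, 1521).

783 = 3³ · 29; 7605 = 3² · 5 · 13²; 387 = 3² · 43; 1521 = 3² · 13²
lcm takes max exponent of each prime: 3³ · 5 · 13² · 29 · 43 = 28450305

28450305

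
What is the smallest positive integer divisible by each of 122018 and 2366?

gcd first: 122018 = 51·2366 + 1352; 2366 = 1·1352 + 1014; 1352 = 1·1014 + 338; 1014 = 3·338 + 0 → gcd = 338
lcm = 122018·2366/gcd = 288694588/338 = 854126

854126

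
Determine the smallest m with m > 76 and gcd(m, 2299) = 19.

Multiples of 19 above 76: 19·5, 19·6, … . Need the cofactor coprime to 2299/19 = 121.
Checking s = 5, 6, … the first with gcd(s, 121) = 1 is s = 5, giving 95.

95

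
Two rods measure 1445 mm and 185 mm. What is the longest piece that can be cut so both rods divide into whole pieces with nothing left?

5

1445 = 5 · 17²
185 = 5 · 37
Common: 5 = 5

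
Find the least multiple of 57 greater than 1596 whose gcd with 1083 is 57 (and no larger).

1083 = 57·19. Any t with gcd(t, 1083) = 57 is a multiple of 57, say 57s, with s coprime to 19.
Need s > 1596/57, so s ≥ 29. First s ≥ 29 with gcd(s, 19) = 1 is s = 29. Thus t = 57·29 = 1653.

1653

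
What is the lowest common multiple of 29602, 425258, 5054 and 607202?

102643247686

lcm(29602, 425258) = 29602·425258/gcd = 12588487316/722 = 17435578
lcm(17435578, 5054) = 17435578·5054/gcd = 88119411212/722 = 122049046
lcm(122049046, 607202) = 122049046·607202/gcd = 74108424829292/722 = 102643247686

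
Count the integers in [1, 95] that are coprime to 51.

60

51 = 3·17. Inclusion–exclusion on these primes:
95 − ⌊95/3⌋ − ⌊95/17⌋ + ⌊95/51⌋ = 60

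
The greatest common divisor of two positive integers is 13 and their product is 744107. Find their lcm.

gcd·lcm = product, so lcm = 744107/13 = 57239.

57239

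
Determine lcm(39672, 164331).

gcd first: 164331 = 4·39672 + 5643; 39672 = 7·5643 + 171; 5643 = 33·171 + 0 → gcd = 171
lcm = 39672·164331/gcd = 6519339432/171 = 38124792

38124792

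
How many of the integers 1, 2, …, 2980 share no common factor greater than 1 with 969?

1772

Prime factors of 969: 3, 17, 19. Count integers ≤ 2980 divisible by none of them.
By inclusion–exclusion: 2980 − ⌊2980/3⌋ − ⌊2980/17⌋ − ⌊2980/19⌋ + ⌊2980/51⌋ + ⌊2980/57⌋ + ⌊2980/323⌋ − ⌊2980/969⌋ = 1772.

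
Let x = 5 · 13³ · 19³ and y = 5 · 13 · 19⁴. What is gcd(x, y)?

445835

min exponent per shared prime: 5 · 13 · 19³ = 445835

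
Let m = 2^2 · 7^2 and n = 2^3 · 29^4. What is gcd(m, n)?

4

min exponent per shared prime: 2^2 = 4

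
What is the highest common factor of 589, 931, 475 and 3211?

gcd(589, 931): 931 = 1·589 + 342; 589 = 1·342 + 247; 342 = 1·247 + 95; 247 = 2·95 + 57; 95 = 1·57 + 38; 57 = 1·38 + 19; 38 = 2·19 + 0 → 19
gcd(19, 475): 475 = 25·19 + 0 → 19
gcd(19, 3211): 3211 = 169·19 + 0 → 19

19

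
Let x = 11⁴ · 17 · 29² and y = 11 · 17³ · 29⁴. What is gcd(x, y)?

157267

min exponent per shared prime: 11 · 17 · 29² = 157267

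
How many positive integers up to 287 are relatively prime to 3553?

232

Prime factors of 3553: 11, 17, 19. Count integers ≤ 287 divisible by none of them.
By inclusion–exclusion: 287 − ⌊287/11⌋ − ⌊287/17⌋ − ⌊287/19⌋ + ⌊287/187⌋ + ⌊287/209⌋ + ⌊287/323⌋ − ⌊287/3553⌋ = 232.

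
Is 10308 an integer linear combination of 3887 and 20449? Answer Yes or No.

By Bézout, 3887s + 20449t = 10308 has integer solutions iff gcd(3887, 20449) | 10308.
Euclid: 20449 = 5·3887 + 1014; 3887 = 3·1014 + 845; 1014 = 1·845 + 169; 845 = 5·169 + 0. gcd = 169; 10308 mod 169 = 168. No.

No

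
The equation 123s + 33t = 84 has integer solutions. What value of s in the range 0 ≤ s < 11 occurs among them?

9

gcd(123, 33) = 3 (Euclid: 123 = 3·33 + 24; 33 = 1·24 + 9; 24 = 2·9 + 6; 9 = 1·6 + 3; 6 = 2·3 + 0), and 3 | 84.
Extended Euclid: 123·(-4) + 33·(15) = 3. Scale by 28: s₀ = -112.
General solution s = s₀ + 11k; reducing mod 11 gives s = 9 (and t = -31).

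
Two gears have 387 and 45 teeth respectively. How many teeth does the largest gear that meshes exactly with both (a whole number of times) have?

Euclid: 387 = 8·45 + 27; 45 = 1·27 + 18; 27 = 1·18 + 9; 18 = 2·9 + 0. Last nonzero remainder: 9.

9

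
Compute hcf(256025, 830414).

Euclid: 830414 = 3·256025 + 62339; 256025 = 4·62339 + 6669; 62339 = 9·6669 + 2318; 6669 = 2·2318 + 2033; 2318 = 1·2033 + 285; 2033 = 7·285 + 38; 285 = 7·38 + 19; 38 = 2·19 + 0. Last nonzero remainder: 19.

19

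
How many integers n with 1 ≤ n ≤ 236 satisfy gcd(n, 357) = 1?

357 = 3·7·17. Inclusion–exclusion on these primes:
236 − ⌊236/3⌋ − ⌊236/7⌋ − ⌊236/17⌋ + ⌊236/21⌋ + ⌊236/51⌋ + ⌊236/119⌋ − ⌊236/357⌋ = 128

128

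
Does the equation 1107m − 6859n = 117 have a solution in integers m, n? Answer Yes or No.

Yes

gcd(1107, 6859): 6859 = 6·1107 + 217; 1107 = 5·217 + 22; 217 = 9·22 + 19; 22 = 1·19 + 3; 19 = 6·3 + 1; 3 = 3·1 + 0 → 1
1 divides 117, so a solution exists.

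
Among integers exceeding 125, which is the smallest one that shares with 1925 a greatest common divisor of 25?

Multiples of 25 above 125: 25·6, 25·7, … . Need the cofactor coprime to 1925/25 = 77.
Checking s = 6, 7, … the first with gcd(s, 77) = 1 is s = 6, giving 150.

150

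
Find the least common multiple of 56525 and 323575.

gcd first: 323575 = 5·56525 + 40950; 56525 = 1·40950 + 15575; 40950 = 2·15575 + 9800; 15575 = 1·9800 + 5775; 9800 = 1·5775 + 4025; 5775 = 1·4025 + 1750; 4025 = 2·1750 + 525; 1750 = 3·525 + 175; 525 = 3·175 + 0 → gcd = 175
lcm = 56525·323575/gcd = 18290076875/175 = 104514725

104514725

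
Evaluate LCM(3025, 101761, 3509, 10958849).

lcm(3025, 101761) = 3025·101761/gcd = 307827025/121 = 2544025
lcm(2544025, 3509) = 2544025·3509/gcd = 8926983725/3509 = 2544025
lcm(2544025, 10958849) = 2544025·10958849/gcd = 27879585827225/121 = 230409800225

230409800225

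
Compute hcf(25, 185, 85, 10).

5

gcd(25, 185): 185 = 7·25 + 10; 25 = 2·10 + 5; 10 = 2·5 + 0 → 5
gcd(5, 85): 85 = 17·5 + 0 → 5
gcd(5, 10): 10 = 2·5 + 0 → 5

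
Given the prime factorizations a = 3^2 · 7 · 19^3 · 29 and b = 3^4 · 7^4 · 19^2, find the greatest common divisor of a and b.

min exponent per shared prime: 3^2 · 7 · 19^2 = 22743

22743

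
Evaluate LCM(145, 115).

gcd first: 145 = 1·115 + 30; 115 = 3·30 + 25; 30 = 1·25 + 5; 25 = 5·5 + 0 → gcd = 5
lcm = 145·115/gcd = 16675/5 = 3335

3335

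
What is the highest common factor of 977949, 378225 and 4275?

9

977949 = 3² · 7 · 19² · 43; 378225 = 3² · 5² · 41²; 4275 = 3² · 5² · 19
gcd takes min exponent of each prime: 3² = 9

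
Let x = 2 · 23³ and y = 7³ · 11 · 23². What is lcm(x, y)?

91812182

max exponent per prime: 2 · 7³ · 11 · 23³ = 91812182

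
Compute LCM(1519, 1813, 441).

lcm(1519, 1813) = 1519·1813/gcd = 2753947/49 = 56203
lcm(56203, 441) = 56203·441/gcd = 24785523/49 = 505827

505827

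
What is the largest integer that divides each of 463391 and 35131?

19

Euclid: 463391 = 13·35131 + 6688; 35131 = 5·6688 + 1691; 6688 = 3·1691 + 1615; 1691 = 1·1615 + 76; 1615 = 21·76 + 19; 76 = 4·19 + 0. Last nonzero remainder: 19.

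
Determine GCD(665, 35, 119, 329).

gcd(665, 35): 665 = 19·35 + 0 → 35
gcd(35, 119): 119 = 3·35 + 14; 35 = 2·14 + 7; 14 = 2·7 + 0 → 7
gcd(7, 329): 329 = 47·7 + 0 → 7

7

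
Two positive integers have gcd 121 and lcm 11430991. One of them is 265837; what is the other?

Using mn = gcd(m,n)·lcm(m,n) = 121·11430991 = 1383149911, we get n = 1383149911/265837 = 5203.

5203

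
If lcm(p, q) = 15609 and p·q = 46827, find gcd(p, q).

From gcd × lcm = pq: gcd = 46827 / 15609 = 3.

3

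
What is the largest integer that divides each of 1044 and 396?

36

Euclid: 1044 = 2·396 + 252; 396 = 1·252 + 144; 252 = 1·144 + 108; 144 = 1·108 + 36; 108 = 3·36 + 0. Last nonzero remainder: 36.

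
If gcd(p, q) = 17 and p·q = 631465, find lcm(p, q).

37145

For any two positive integers, gcd × lcm equals their product. Hence lcm = 631465 / 17 = 37145.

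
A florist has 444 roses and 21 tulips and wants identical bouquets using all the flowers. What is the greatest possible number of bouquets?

444 = 2² · 3 · 37
21 = 3 · 7
Common: 3 = 3

3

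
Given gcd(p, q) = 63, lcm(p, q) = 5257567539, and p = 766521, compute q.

432117

Using pq = gcd(p,q)·lcm(p,q) = 63·5257567539 = 331226754957, we get q = 331226754957/766521 = 432117.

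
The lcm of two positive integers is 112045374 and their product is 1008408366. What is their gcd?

9

From gcd × lcm = ab: gcd = 1008408366 / 112045374 = 9.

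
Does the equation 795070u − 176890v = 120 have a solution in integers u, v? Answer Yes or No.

Yes

By Bézout, 795070u − 176890v = 120 has integer solutions iff gcd(795070, 176890) | 120.
Euclid: 795070 = 4·176890 + 87510; 176890 = 2·87510 + 1870; 87510 = 46·1870 + 1490; 1870 = 1·1490 + 380; 1490 = 3·380 + 350; 380 = 1·350 + 30; 350 = 11·30 + 20; 30 = 1·20 + 10; 20 = 2·10 + 0. gcd = 10; 120 mod 10 = 0. Yes.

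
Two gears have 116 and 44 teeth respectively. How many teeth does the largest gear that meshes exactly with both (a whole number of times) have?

4

Euclid: 116 = 2·44 + 28; 44 = 1·28 + 16; 28 = 1·16 + 12; 16 = 1·12 + 4; 12 = 3·4 + 0. Last nonzero remainder: 4.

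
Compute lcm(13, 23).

gcd first: 23 = 1·13 + 10; 13 = 1·10 + 3; 10 = 3·3 + 1; 3 = 3·1 + 0 → gcd = 1
lcm = 13·23/gcd = 299/1 = 299

299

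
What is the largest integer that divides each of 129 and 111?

129 = 3 · 43
111 = 3 · 37
Common: 3 = 3

3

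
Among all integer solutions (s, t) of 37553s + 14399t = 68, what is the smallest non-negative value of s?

449

Euclid: 37553 = 2·14399 + 8755; 14399 = 1·8755 + 5644; 8755 = 1·5644 + 3111; 5644 = 1·3111 + 2533; 3111 = 1·2533 + 578; 2533 = 4·578 + 221; 578 = 2·221 + 136; 221 = 1·136 + 85; 136 = 1·85 + 51; 85 = 1·51 + 34; 51 = 1·34 + 17; 34 = 2·17 + 0 → gcd = 17; 68 = 17·4.
Back-substitution yields 37553·(324) + 14399·(-845) = 17, so one solution is s = 324·4 = 1296, t = -845·4 = -3380.
Solutions in s differ by 14399/17 = 847; the one in [0, 847) is 1296 mod 847 = 449.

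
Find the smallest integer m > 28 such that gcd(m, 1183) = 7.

35

1183 = 7·169. Any m with gcd(m, 1183) = 7 is a multiple of 7, say 7s, with s coprime to 169.
Need s > 28/7, so s ≥ 5. First s ≥ 5 with gcd(s, 169) = 1 is s = 5. Thus m = 7·5 = 35.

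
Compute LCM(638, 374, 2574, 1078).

638 = 2 · 11 · 29; 374 = 2 · 11 · 17; 2574 = 2 · 3² · 11 · 13; 1078 = 2 · 7² · 11
lcm takes max exponent of each prime: 2 · 3² · 7² · 11 · 13 · 17 · 29 = 62180118

62180118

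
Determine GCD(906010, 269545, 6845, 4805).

5

906010 = 2 · 5 · 7² · 43²; 269545 = 5 · 31 · 37 · 47; 6845 = 5 · 37²; 4805 = 5 · 31²
gcd takes min exponent of each prime: 5 = 5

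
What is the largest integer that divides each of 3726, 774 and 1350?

gcd(3726, 774): 3726 = 4·774 + 630; 774 = 1·630 + 144; 630 = 4·144 + 54; 144 = 2·54 + 36; 54 = 1·36 + 18; 36 = 2·18 + 0 → 18
gcd(18, 1350): 1350 = 75·18 + 0 → 18

18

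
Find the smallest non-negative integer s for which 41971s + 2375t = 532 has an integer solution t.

Reduce mod 2375: 41971s ≡ 532 (mod 2375). With g = gcd(41971, 2375) = 19 dividing 532, divide through: 2209s ≡ 28 (mod 125).
Since gcd(2209, 125) = 1, s ≡ 28·(2209)⁻¹ ≡ 42 (mod 125). Smallest non-negative: 42.

42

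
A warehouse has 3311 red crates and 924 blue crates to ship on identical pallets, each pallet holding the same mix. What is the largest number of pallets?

3311 = 7 · 11 · 43
924 = 2² · 3 · 7 · 11
Common: 7 · 11 = 77

77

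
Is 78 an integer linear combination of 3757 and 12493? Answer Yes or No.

By Bézout, 3757s − 12493t = 78 has integer solutions iff gcd(3757, 12493) | 78.
Euclid: 12493 = 3·3757 + 1222; 3757 = 3·1222 + 91; 1222 = 13·91 + 39; 91 = 2·39 + 13; 39 = 3·13 + 0. gcd = 13; 78 mod 13 = 0. Yes.

Yes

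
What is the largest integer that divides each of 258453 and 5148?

117

Euclid: 258453 = 50·5148 + 1053; 5148 = 4·1053 + 936; 1053 = 1·936 + 117; 936 = 8·117 + 0. Last nonzero remainder: 117.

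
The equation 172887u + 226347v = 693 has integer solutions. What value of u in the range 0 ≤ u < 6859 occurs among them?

6262

Euclid: 226347 = 1·172887 + 53460; 172887 = 3·53460 + 12507; 53460 = 4·12507 + 3432; 12507 = 3·3432 + 2211; 3432 = 1·2211 + 1221; 2211 = 1·1221 + 990; 1221 = 1·990 + 231; 990 = 4·231 + 66; 231 = 3·66 + 33; 66 = 2·33 + 0 → gcd = 33; 693 = 33·21.
Back-substitution yields 172887·(-2968) + 226347·(2267) = 33, so one solution is u = -2968·21 = -62328, v = 2267·21 = 47607.
Solutions in u differ by 226347/33 = 6859; the one in [0, 6859) is -62328 mod 6859 = 6262.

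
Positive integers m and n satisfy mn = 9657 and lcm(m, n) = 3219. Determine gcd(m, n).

3

From gcd × lcm = mn: gcd = 9657 / 3219 = 3.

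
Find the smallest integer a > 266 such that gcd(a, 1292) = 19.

285

gcd(a, 1292) = 19 forces 19 | a; write a = 19s. Then gcd(19s, 19·68) = 19·gcd(s, 68), so need gcd(s, 68) = 1.
19s > 266 gives s ≥ 15. The least s ≥ 15 coprime to 68 is 15, so a = 19·15 = 285.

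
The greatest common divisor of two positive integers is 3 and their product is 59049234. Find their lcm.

For any two positive integers, gcd × lcm equals their product. Hence lcm = 59049234 / 3 = 19683078.

19683078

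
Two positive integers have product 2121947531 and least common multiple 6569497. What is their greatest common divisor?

323

From gcd × lcm = ab: gcd = 2121947531 / 6569497 = 323.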